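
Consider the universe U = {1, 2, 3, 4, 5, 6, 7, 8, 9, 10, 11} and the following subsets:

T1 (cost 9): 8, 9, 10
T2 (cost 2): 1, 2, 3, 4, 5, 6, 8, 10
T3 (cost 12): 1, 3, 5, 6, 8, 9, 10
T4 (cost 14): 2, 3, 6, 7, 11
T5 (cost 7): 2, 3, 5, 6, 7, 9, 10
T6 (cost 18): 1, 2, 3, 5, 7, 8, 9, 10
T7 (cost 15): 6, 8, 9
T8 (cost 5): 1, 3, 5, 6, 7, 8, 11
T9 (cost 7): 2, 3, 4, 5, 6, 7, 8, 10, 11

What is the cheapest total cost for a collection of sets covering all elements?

T2, T5, T8 cover every element at cost 2 + 7 + 5 = 14.
Any cover uses at least 2 sets; among all covering selections none totals below 14.

14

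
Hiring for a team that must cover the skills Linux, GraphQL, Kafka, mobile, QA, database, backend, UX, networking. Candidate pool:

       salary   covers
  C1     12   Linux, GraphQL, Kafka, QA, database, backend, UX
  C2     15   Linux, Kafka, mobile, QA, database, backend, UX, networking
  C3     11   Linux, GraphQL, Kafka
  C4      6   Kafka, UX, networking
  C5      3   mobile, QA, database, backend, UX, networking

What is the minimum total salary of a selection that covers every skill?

14

C3, C5 cover every skill at salary 11 + 3 = 14.
Any cover uses at least 2 candidates; among all covering selections none totals below 14.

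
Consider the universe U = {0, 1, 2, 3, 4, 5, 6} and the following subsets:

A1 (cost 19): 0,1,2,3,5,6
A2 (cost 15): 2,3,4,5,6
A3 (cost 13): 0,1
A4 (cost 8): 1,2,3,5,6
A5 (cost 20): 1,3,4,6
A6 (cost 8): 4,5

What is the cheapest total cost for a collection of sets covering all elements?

27

A1, A6 cover every element at cost 19 + 8 = 27.
Any cover uses at least 2 sets; among all covering selections none totals below 27.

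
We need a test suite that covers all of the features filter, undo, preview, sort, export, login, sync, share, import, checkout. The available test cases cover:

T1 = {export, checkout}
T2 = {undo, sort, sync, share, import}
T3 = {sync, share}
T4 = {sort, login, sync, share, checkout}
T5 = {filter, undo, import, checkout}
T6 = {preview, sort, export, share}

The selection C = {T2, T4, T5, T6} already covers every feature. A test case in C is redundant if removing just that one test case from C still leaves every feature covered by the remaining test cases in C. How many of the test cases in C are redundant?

Drop T2: the rest still cover every feature — redundant.
Drop T4: login uncovered — not redundant.
Drop T5: filter uncovered — not redundant.
Drop T6: preview, export uncovered — not redundant.
1 redundant: T2.

1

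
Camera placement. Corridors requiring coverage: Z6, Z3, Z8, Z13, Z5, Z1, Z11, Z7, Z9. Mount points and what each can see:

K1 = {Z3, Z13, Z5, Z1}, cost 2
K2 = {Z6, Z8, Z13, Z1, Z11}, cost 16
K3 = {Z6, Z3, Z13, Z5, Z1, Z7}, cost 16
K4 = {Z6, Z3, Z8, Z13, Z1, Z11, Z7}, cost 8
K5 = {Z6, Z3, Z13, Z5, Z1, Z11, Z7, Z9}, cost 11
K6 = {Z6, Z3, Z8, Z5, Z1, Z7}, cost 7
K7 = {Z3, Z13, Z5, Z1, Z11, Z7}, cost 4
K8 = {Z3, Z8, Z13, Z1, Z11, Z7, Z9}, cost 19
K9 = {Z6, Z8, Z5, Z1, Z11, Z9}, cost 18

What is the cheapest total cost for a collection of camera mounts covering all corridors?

18

K5, K6 cover every corridor at cost 11 + 7 = 18.
Any cover uses at least 2 camera mounts; among all covering selections none totals below 18.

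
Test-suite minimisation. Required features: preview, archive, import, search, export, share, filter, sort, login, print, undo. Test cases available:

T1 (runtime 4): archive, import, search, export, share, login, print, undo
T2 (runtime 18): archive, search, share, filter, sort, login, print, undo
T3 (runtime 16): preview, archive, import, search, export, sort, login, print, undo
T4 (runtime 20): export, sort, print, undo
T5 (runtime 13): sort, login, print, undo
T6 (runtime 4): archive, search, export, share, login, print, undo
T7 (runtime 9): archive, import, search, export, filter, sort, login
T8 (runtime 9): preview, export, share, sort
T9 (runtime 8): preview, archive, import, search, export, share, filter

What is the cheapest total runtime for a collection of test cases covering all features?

21

T5, T9 cover every feature at runtime 13 + 8 = 21.
Any cover uses at least 2 test cases; among all covering selections none totals below 21.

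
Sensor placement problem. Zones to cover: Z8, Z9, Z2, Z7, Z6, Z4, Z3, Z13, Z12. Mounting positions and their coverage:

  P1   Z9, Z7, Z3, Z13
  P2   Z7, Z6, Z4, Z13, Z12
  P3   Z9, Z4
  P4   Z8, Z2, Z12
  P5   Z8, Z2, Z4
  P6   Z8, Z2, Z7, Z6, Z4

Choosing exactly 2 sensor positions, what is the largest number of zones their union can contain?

8

Choosing P1, P6 covers {Z8, Z9, Z2, Z7, Z6, Z4, Z3, Z13} — 8 zones.
No choice of 2 sensor positions does better; here Z12 is left uncovered.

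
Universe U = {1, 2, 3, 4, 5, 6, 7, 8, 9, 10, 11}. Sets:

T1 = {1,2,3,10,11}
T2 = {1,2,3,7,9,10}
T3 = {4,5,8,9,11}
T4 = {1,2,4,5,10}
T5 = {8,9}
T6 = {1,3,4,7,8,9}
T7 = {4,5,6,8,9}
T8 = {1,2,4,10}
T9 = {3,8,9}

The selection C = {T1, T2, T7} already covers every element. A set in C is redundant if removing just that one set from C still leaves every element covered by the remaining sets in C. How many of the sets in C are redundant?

0

Drop T1: 11 uncovered — not redundant.
Drop T2: 7 uncovered — not redundant.
Drop T7: 4, 5, 6, 8 uncovered — not redundant.
None of the sets in C is redundant.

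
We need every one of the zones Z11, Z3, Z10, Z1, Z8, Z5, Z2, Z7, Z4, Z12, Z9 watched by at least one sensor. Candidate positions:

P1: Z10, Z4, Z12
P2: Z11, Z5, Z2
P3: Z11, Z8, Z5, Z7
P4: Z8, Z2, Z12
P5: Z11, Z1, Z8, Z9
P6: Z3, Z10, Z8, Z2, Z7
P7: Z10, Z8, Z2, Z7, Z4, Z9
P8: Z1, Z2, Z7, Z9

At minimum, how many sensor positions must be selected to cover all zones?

4

P1, P2, P5, P6 together cover {Z11, Z3, Z10, Z1, Z8, Z5, Z2, Z7, Z4, Z12, Z9} — every zone.
No 3 of the 8 sensor positions cover everything (all 56 triples fall short), so 4 is minimum.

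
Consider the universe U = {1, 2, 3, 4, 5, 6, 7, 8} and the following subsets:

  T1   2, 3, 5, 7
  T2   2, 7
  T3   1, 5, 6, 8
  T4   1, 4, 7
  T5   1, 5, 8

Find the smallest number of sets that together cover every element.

3

T1, T3, T4 together cover {1, 2, 3, 4, 5, 6, 7, 8} — every element.
No 2 of the 5 sets cover everything (all 10 pairs fall short), so 3 is minimum.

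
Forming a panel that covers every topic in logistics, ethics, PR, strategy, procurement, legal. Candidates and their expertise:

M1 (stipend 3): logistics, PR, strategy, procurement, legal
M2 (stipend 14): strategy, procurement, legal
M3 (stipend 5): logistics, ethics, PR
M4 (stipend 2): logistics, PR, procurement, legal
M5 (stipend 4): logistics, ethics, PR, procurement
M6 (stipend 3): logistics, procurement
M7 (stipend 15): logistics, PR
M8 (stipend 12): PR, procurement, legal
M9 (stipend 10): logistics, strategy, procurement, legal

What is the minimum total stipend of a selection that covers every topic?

M1, M5 cover every topic at stipend 3 + 4 = 7.
Any cover uses at least 2 members; among all covering selections none totals below 7.
Greedy by coverage-per-stipend would pick M4, M1, M5 for 9 — worse than the optimum 7.

7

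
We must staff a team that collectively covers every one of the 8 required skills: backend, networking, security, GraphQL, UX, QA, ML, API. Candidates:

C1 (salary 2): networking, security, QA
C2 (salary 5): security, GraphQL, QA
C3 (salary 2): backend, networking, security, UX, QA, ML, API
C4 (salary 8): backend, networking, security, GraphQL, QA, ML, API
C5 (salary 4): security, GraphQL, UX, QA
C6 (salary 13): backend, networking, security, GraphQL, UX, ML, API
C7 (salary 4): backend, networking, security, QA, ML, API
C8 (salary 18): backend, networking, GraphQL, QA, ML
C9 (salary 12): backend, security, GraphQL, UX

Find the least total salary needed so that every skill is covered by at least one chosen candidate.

C3, C5 cover every skill at salary 2 + 4 = 6.
Any cover uses at least 2 candidates; among all covering selections none totals below 6.

6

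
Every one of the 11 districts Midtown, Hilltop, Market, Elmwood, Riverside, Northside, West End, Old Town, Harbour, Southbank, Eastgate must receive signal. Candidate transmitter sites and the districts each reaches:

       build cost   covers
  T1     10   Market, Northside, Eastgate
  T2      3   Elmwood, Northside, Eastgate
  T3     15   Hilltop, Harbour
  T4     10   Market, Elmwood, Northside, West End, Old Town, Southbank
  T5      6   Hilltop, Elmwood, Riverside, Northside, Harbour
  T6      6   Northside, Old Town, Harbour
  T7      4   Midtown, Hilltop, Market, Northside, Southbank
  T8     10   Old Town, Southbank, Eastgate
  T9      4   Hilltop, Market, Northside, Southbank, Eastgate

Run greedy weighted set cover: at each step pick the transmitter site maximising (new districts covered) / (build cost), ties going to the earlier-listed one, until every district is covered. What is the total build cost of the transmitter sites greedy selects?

Pick 1: T7 adds 5 new (Midtown, Hilltop, Market, Northside, Southbank) at build cost 4 (ratio 5/4).
Pick 2: T2 adds 2 new (Elmwood, Eastgate) at build cost 3 (ratio 2/3).
Pick 3: T5 adds 2 new (Riverside, Harbour) at build cost 6 (ratio 2/6).
Pick 4: T4 adds 2 new (West End, Old Town) at build cost 10 (ratio 2/10).
Greedy total build cost: 4 + 3 + 6 + 10 = 23.

23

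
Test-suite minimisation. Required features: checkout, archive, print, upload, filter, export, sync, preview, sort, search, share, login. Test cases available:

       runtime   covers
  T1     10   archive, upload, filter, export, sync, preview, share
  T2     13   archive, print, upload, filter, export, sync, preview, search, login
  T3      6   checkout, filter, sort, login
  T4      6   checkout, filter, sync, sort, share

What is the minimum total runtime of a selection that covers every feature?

T2, T4 cover every feature at runtime 13 + 6 = 19.
Any cover uses at least 2 test cases; among all covering selections none totals below 19.

19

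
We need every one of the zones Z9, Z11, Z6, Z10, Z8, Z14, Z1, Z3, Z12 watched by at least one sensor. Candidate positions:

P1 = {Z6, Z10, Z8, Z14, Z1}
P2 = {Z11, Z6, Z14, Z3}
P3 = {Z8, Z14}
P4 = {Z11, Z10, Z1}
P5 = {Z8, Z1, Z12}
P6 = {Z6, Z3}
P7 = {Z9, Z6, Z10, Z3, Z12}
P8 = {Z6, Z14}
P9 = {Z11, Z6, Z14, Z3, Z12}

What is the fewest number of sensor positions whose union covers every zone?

P1, P2, P7 together cover {Z9, Z11, Z6, Z10, Z8, Z14, Z1, Z3, Z12} — every zone.
No 2 of the 9 sensor positions cover everything (all 36 pairs fall short), so 3 is minimum.

3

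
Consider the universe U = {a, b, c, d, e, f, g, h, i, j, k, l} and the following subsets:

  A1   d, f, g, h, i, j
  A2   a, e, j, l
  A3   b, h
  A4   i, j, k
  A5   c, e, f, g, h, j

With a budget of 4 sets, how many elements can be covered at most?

11

Choosing A1, A2, A3, A4 covers {a, b, d, e, f, g, h, i, j, k, l} — 11 elements.
No choice of 4 sets does better; here c is left uncovered.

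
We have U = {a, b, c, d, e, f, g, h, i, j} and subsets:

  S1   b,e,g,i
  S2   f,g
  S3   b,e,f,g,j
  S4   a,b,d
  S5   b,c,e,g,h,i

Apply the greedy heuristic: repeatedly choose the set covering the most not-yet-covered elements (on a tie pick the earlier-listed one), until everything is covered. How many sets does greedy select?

Pick 1: S5 covers 6 new elements (b, c, e, g, h, i).
Pick 2: S3 covers 2 new elements (f, j).
Pick 3: S4 covers 2 new elements (a, d).
Greedy uses 3 sets.

3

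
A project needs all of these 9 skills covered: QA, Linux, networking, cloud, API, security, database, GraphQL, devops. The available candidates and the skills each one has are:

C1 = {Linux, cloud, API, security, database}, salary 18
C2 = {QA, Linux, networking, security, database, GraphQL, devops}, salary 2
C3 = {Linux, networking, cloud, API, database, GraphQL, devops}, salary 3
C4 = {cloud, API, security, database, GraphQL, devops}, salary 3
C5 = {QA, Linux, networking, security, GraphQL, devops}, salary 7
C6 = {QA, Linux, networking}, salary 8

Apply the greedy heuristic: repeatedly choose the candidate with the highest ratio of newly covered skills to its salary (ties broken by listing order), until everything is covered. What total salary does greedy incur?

Pick 1: C2 adds 7 new (QA, Linux, networking, security, database, GraphQL, devops) at salary 2 (ratio 7/2).
Pick 2: C3 adds 2 new (cloud, API) at salary 3 (ratio 2/3).
Greedy total salary: 2 + 3 = 5.

5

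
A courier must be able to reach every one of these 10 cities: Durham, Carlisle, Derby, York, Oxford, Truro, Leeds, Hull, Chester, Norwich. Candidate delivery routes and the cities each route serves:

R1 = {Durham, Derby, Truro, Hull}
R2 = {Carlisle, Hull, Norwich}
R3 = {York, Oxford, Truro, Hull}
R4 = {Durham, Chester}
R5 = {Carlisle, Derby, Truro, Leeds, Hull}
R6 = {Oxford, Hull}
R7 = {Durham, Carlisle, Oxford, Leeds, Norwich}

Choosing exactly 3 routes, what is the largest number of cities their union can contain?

9

Choosing R1, R3, R7 covers {Durham, Carlisle, Derby, York, Oxford, Truro, Leeds, Hull, Norwich} — 9 cities.
No choice of 3 routes does better; here Chester is left uncovered.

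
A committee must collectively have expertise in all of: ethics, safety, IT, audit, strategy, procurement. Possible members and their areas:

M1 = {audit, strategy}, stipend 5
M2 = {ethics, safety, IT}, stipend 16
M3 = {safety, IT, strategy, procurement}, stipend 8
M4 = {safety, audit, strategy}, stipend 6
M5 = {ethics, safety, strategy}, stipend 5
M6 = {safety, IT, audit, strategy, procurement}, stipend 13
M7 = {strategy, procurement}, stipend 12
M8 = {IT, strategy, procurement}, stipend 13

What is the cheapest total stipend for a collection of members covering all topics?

18

M5, M6 cover every topic at stipend 5 + 13 = 18.
Any cover uses at least 2 members; among all covering selections none totals below 18.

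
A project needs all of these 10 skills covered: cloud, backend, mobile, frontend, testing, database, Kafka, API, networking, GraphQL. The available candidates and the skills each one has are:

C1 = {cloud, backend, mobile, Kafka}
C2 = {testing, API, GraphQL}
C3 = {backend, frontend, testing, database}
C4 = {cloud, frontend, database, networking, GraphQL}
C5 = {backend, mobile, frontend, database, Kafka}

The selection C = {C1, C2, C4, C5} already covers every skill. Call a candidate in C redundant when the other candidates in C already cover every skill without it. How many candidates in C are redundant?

2

Drop C1: the rest still cover every skill — redundant.
Drop C2: testing, API uncovered — not redundant.
Drop C4: networking uncovered — not redundant.
Drop C5: the rest still cover every skill — redundant.
2 redundant: C1, C5.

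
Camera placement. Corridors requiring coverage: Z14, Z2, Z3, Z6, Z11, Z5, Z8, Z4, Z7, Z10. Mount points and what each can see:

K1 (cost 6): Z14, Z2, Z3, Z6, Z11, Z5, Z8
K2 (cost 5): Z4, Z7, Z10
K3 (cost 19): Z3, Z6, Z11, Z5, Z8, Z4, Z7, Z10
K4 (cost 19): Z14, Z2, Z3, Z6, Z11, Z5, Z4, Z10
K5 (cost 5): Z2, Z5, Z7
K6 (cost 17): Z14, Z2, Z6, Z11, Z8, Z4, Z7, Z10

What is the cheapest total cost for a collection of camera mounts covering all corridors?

11

K1, K2 cover every corridor at cost 6 + 5 = 11.
Any cover uses at least 2 camera mounts; among all covering selections none totals below 11.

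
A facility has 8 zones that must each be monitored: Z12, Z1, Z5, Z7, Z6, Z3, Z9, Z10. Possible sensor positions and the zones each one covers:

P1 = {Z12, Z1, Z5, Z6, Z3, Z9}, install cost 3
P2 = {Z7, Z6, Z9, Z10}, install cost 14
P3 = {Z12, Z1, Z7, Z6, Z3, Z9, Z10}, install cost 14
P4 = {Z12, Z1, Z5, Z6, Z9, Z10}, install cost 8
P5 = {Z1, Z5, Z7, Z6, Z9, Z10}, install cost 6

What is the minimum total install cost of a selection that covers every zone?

9

P1, P5 cover every zone at install cost 3 + 6 = 9.
Any cover uses at least 2 sensor positions; among all covering selections none totals below 9.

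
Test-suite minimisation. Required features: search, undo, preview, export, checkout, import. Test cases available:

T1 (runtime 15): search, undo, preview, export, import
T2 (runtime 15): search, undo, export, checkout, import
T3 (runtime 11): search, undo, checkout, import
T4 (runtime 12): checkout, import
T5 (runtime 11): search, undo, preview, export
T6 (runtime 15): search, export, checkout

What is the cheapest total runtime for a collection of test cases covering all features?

T3, T5 cover every feature at runtime 11 + 11 = 22.
Any cover uses at least 2 test cases; among all covering selections none totals below 22.

22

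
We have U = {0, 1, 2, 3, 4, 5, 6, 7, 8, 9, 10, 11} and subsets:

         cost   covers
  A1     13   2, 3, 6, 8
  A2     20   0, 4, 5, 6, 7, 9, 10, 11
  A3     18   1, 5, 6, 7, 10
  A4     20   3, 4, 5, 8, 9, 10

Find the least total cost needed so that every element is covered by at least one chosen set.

51

A1, A2, A3 cover every element at cost 13 + 20 + 18 = 51.
Any cover uses at least 3 sets; among all covering selections none totals below 51.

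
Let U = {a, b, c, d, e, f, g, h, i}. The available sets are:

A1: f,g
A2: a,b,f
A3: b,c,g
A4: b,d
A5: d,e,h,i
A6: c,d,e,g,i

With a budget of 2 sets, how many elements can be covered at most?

8

Choosing A2, A6 covers {a, b, c, d, e, f, g, i} — 8 elements.
No choice of 2 sets does better; here h is left uncovered.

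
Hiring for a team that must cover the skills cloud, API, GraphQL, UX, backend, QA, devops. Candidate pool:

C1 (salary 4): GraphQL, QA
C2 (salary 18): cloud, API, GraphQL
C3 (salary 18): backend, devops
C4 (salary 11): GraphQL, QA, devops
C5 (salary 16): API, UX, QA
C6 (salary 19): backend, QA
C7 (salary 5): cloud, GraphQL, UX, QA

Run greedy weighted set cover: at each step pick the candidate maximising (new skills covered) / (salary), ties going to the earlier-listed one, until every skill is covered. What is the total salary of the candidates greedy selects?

39

Pick 1: C7 adds 4 new (cloud, GraphQL, UX, QA) at salary 5 (ratio 4/5).
Pick 2: C3 adds 2 new (backend, devops) at salary 18 (ratio 2/18).
Pick 3: C5 adds 1 new (API) at salary 16 (ratio 1/16).
Greedy total salary: 5 + 18 + 16 = 39.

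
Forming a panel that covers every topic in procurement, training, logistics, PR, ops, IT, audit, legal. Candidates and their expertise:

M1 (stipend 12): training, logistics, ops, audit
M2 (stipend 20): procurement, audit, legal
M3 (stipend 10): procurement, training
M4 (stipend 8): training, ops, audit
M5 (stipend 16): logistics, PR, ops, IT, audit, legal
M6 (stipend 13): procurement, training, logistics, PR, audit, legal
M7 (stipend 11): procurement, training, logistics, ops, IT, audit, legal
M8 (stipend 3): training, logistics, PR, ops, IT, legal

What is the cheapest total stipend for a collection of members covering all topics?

14

M7, M8 cover every topic at stipend 11 + 3 = 14.
Any cover uses at least 2 members; among all covering selections none totals below 14.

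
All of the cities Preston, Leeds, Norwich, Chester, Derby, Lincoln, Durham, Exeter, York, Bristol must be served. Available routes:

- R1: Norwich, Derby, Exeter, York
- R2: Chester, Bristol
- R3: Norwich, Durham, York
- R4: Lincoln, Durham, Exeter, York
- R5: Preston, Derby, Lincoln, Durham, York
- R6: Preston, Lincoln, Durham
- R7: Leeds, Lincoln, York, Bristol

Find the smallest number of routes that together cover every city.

R1, R2, R5, R7 together cover {Preston, Leeds, Norwich, Chester, Derby, Lincoln, Durham, Exeter, York, Bristol} — every city.
No 3 of the 7 routes cover everything (all 35 triples fall short), so 4 is minimum.

4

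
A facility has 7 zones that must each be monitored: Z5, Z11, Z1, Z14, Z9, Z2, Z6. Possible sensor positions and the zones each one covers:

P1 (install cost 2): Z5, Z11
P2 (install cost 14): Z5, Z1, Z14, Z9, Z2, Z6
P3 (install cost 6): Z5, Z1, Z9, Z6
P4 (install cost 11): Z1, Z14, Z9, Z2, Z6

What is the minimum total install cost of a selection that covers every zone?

P1, P4 cover every zone at install cost 2 + 11 = 13.
Any cover uses at least 2 sensor positions; among all covering selections none totals below 13.
Greedy by coverage-per-install cost would pick P1, P3, P4 for 19 — worse than the optimum 13.

13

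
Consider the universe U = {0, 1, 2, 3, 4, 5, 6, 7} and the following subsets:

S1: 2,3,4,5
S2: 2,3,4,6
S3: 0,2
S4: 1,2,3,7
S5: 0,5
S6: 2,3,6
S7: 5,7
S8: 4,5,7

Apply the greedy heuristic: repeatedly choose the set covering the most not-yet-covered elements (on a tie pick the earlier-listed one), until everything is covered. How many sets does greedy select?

Pick 1: S1 covers 4 new elements (2, 3, 4, 5).
Pick 2: S4 covers 2 new elements (1, 7).
Pick 3: S2 covers 1 new elements (6).
Pick 4: S3 covers 1 new elements (0).
Greedy uses 4 sets. (The true minimum is 3.)

4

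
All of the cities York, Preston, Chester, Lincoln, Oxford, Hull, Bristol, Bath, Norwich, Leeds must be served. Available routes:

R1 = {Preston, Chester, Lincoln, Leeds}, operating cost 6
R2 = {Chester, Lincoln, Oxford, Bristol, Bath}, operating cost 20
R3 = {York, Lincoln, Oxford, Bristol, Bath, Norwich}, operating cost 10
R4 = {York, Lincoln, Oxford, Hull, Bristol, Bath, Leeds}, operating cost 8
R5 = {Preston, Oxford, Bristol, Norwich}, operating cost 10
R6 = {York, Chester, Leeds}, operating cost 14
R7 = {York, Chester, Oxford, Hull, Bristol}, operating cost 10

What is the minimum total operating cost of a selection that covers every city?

24

R1, R3, R4 cover every city at operating cost 6 + 10 + 8 = 24.
Any cover uses at least 3 routes; among all covering selections none totals below 24.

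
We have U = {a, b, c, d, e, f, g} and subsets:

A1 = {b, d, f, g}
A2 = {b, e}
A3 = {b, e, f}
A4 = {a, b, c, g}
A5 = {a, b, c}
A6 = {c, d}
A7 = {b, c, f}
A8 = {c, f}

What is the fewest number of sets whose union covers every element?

A1, A2, A4 together cover {a, b, c, d, e, f, g} — every element.
No 2 of the 8 sets cover everything (all 28 pairs fall short), so 3 is minimum.

3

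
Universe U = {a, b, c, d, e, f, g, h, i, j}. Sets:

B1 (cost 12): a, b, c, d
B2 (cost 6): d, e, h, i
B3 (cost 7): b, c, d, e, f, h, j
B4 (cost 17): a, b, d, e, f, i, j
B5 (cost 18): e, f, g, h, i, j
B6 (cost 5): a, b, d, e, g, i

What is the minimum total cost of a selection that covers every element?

12

B3, B6 cover every element at cost 7 + 5 = 12.
Any cover uses at least 2 sets; among all covering selections none totals below 12.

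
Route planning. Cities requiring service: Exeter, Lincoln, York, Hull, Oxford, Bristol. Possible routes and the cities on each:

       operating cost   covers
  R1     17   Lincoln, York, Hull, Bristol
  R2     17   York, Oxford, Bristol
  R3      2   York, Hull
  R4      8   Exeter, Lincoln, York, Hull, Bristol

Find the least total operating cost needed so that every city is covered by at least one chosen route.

R2, R4 cover every city at operating cost 17 + 8 = 25.
Any cover uses at least 2 routes; among all covering selections none totals below 25.
Greedy by coverage-per-operating cost would pick R3, R4, R2 for 27 — worse than the optimum 25.

25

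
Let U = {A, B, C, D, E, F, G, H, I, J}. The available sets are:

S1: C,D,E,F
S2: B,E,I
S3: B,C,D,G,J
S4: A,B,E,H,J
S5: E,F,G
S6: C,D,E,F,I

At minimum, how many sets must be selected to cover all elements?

S3, S4, S6 together cover {A, B, C, D, E, F, G, H, I, J} — every element.
No 2 of the 6 sets cover everything (all 15 pairs fall short), so 3 is minimum.

3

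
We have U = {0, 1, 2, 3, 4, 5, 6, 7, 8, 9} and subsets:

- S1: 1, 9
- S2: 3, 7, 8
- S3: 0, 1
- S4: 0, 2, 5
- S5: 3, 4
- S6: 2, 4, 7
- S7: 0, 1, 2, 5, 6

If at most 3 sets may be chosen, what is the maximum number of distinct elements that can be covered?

Choosing S1, S2, S7 covers {0, 1, 2, 3, 5, 6, 7, 8, 9} — 9 elements.
No choice of 3 sets does better; here 4 is left uncovered.

9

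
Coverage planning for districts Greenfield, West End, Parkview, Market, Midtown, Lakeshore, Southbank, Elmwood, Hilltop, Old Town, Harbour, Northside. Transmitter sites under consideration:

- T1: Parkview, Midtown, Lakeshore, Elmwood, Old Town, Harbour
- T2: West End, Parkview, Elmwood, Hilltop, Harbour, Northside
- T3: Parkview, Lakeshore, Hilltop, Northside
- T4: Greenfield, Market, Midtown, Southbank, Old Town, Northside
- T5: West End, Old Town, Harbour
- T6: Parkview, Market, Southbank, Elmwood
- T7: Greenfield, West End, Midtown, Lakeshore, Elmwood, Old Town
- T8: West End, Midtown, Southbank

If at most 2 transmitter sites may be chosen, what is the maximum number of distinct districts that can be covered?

Choosing T2, T4 covers {Greenfield, West End, Parkview, Market, Midtown, Southbank, Elmwood, Hilltop, Old Town, Harbour, Northside} — 11 districts.
No choice of 2 transmitter sites does better; here Lakeshore is left uncovered.

11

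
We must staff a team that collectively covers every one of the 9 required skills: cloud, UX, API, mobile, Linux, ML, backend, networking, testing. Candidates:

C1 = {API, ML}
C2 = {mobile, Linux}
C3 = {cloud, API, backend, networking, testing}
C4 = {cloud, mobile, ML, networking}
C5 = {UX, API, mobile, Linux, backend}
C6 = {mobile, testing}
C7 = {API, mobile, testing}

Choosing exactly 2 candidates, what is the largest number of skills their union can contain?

Choosing C3, C5 covers {cloud, UX, API, mobile, Linux, backend, networking, testing} — 8 skills.
No choice of 2 candidates does better; here ML is left uncovered.

8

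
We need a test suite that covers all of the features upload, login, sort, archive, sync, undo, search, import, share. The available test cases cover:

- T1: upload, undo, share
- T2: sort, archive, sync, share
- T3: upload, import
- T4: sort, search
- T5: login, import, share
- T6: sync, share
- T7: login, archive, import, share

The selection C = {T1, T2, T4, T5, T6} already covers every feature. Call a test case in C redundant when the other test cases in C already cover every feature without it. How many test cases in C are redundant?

1

Drop T1: upload, undo uncovered — not redundant.
Drop T2: archive uncovered — not redundant.
Drop T4: search uncovered — not redundant.
Drop T5: login, import uncovered — not redundant.
Drop T6: the rest still cover every feature — redundant.
1 redundant: T6.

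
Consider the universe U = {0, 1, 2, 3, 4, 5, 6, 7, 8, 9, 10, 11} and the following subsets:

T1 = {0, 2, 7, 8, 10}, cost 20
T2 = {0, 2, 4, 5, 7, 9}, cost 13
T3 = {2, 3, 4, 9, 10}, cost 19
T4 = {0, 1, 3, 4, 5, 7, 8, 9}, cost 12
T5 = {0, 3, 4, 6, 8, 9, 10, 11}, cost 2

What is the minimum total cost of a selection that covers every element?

27

T2, T4, T5 cover every element at cost 13 + 12 + 2 = 27.
Any cover uses at least 3 sets; among all covering selections none totals below 27.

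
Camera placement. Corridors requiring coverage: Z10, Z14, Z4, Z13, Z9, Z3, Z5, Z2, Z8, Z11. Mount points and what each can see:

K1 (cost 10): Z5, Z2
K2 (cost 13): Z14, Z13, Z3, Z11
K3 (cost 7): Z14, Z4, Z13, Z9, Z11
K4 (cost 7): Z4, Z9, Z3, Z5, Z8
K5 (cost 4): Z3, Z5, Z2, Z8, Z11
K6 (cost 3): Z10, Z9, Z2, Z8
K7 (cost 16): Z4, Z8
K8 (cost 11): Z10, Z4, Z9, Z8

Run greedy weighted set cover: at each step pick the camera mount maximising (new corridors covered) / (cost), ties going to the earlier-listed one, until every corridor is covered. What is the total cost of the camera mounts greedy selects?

14

Pick 1: K6 adds 4 new (Z10, Z9, Z2, Z8) at cost 3 (ratio 4/3).
Pick 2: K5 adds 3 new (Z3, Z5, Z11) at cost 4 (ratio 3/4).
Pick 3: K3 adds 3 new (Z14, Z4, Z13) at cost 7 (ratio 3/7).
Greedy total cost: 3 + 4 + 7 = 14.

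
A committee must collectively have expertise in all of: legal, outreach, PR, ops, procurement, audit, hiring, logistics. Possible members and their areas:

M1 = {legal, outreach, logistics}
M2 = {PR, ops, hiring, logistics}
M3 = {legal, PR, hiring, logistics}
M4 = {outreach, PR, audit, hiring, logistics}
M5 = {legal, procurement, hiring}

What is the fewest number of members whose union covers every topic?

M2, M4, M5 together cover {legal, outreach, PR, ops, procurement, audit, hiring, logistics} — every topic.
No 2 of the 5 members cover everything (all 10 pairs fall short), so 3 is minimum.

3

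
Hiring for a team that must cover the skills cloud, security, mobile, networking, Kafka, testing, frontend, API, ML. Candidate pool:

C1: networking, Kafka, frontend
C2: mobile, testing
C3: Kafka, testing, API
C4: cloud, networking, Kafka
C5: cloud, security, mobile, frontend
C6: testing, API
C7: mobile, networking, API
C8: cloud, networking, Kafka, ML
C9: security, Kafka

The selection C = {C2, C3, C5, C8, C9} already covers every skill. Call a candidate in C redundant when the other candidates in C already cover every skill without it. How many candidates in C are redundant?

2

Drop C2: the rest still cover every skill — redundant.
Drop C3: API uncovered — not redundant.
Drop C5: frontend uncovered — not redundant.
Drop C8: networking, ML uncovered — not redundant.
Drop C9: the rest still cover every skill — redundant.
2 redundant: C2, C9.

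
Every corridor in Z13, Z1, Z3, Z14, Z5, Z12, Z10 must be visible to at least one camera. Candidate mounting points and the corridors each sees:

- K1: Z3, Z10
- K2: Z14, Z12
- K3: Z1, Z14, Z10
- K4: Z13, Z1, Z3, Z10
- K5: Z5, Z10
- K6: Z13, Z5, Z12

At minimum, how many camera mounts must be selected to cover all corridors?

3

K1, K3, K6 together cover {Z13, Z1, Z3, Z14, Z5, Z12, Z10} — every corridor.
No 2 of the 6 camera mounts cover everything (all 15 pairs fall short), so 3 is minimum.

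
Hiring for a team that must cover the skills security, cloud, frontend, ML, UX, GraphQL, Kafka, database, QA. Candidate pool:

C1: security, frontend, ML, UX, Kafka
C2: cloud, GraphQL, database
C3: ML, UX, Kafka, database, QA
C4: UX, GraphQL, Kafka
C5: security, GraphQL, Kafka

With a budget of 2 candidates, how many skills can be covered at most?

Choosing C1, C2 covers {security, cloud, frontend, ML, UX, GraphQL, Kafka, database} — 8 skills.
No choice of 2 candidates does better; here QA is left uncovered.

8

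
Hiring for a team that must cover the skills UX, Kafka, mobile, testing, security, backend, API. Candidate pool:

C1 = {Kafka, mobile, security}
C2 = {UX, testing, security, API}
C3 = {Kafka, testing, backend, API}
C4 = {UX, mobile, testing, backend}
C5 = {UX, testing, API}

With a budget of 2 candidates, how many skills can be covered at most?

6

Choosing C1, C2 covers {UX, Kafka, mobile, testing, security, API} — 6 skills.
No choice of 2 candidates does better; here backend is left uncovered.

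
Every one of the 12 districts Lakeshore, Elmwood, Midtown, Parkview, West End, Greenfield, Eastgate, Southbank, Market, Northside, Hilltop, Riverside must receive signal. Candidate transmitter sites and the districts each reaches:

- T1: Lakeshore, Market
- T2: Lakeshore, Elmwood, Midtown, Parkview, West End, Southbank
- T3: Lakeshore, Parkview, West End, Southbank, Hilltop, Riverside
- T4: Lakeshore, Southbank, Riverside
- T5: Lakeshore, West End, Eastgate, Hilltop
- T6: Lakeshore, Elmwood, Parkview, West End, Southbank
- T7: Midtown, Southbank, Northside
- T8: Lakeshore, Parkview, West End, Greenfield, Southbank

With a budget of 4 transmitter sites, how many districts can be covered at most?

10

Choosing T1, T2, T3, T5 covers {Lakeshore, Elmwood, Midtown, Parkview, West End, Eastgate, Southbank, Market, Hilltop, Riverside} — 10 districts.
No choice of 4 transmitter sites does better; here Greenfield, Northside are left uncovered.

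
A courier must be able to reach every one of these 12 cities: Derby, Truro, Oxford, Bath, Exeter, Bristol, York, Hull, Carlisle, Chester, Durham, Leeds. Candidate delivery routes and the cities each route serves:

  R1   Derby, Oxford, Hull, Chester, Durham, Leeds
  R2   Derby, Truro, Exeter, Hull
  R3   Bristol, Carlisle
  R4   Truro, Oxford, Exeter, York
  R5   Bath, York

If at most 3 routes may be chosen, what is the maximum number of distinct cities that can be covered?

Choosing R1, R3, R4 covers {Derby, Truro, Oxford, Exeter, Bristol, York, Hull, Carlisle, Chester, Durham, Leeds} — 11 cities.
No choice of 3 routes does better; here Bath is left uncovered.

11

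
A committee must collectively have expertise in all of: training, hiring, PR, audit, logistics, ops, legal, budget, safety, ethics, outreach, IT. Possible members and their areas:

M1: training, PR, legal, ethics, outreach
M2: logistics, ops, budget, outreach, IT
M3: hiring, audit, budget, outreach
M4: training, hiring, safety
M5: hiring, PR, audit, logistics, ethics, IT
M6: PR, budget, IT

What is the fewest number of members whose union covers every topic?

M1, M2, M3, M4 together cover {training, hiring, PR, audit, logistics, ops, legal, budget, safety, ethics, outreach, IT} — every topic.
No 3 of the 6 members cover everything (all 20 triples fall short), so 4 is minimum.

4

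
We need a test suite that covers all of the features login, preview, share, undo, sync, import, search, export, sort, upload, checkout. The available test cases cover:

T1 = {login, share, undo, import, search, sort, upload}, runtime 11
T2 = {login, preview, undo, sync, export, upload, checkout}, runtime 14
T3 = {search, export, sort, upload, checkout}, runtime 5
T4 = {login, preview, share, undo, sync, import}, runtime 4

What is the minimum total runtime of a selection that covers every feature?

T3, T4 cover every feature at runtime 5 + 4 = 9.
Any cover uses at least 2 test cases; among all covering selections none totals below 9.

9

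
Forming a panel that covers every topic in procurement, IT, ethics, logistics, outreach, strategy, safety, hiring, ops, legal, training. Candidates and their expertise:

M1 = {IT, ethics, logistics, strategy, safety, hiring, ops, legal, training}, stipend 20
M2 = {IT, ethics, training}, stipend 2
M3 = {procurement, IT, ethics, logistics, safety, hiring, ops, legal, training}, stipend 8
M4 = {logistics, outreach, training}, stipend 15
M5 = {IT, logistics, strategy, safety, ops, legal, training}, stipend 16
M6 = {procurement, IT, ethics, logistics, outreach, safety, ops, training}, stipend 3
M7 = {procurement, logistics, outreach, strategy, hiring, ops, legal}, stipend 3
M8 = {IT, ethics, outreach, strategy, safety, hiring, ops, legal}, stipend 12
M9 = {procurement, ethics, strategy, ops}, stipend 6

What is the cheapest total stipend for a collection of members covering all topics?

6

M6, M7 cover every topic at stipend 3 + 3 = 6.
Any cover uses at least 2 members; among all covering selections none totals below 6.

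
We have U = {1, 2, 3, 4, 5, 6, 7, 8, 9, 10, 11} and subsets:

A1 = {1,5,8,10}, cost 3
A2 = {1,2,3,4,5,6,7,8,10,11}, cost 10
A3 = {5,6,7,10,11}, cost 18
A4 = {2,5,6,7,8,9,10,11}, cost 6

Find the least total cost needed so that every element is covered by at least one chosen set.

A2, A4 cover every element at cost 10 + 6 = 16.
Any cover uses at least 2 sets; among all covering selections none totals below 16.

16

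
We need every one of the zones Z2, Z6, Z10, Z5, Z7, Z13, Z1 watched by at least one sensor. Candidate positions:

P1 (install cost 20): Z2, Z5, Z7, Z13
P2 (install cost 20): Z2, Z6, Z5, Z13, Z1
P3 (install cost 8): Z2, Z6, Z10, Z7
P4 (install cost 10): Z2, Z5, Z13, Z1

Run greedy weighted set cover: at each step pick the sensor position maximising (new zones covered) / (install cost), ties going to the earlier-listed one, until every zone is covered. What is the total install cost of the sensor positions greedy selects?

18

Pick 1: P3 adds 4 new (Z2, Z6, Z10, Z7) at install cost 8 (ratio 4/8).
Pick 2: P4 adds 3 new (Z5, Z13, Z1) at install cost 10 (ratio 3/10).
Greedy total install cost: 8 + 10 = 18.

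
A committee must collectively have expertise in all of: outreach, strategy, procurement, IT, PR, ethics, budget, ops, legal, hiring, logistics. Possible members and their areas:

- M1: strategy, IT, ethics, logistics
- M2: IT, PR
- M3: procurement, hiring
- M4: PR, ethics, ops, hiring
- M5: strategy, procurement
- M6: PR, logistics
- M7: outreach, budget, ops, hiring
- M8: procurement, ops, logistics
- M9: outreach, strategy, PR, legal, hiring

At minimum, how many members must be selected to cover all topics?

M1, M3, M7, M9 together cover {outreach, strategy, procurement, IT, PR, ethics, budget, ops, legal, hiring, logistics} — every topic.
No 3 of the 9 members cover everything (all 84 triples fall short), so 4 is minimum.

4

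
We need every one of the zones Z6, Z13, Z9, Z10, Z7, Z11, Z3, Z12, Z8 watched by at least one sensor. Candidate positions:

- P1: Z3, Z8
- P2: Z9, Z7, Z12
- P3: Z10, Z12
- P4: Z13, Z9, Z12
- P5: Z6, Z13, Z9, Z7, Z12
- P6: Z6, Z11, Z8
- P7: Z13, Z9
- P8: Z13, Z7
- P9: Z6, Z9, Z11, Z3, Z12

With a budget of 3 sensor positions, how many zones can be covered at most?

8

Choosing P1, P3, P5 covers {Z6, Z13, Z9, Z10, Z7, Z3, Z12, Z8} — 8 zones.
No choice of 3 sensor positions does better; here Z11 is left uncovered.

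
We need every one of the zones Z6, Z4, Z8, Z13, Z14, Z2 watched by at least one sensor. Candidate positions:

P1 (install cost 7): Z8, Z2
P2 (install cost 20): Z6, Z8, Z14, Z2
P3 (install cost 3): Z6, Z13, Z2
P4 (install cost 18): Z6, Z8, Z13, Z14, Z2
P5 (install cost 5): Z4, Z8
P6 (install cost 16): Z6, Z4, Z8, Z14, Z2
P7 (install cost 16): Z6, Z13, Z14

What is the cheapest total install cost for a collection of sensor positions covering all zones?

19

P3, P6 cover every zone at install cost 3 + 16 = 19.
Any cover uses at least 2 sensor positions; among all covering selections none totals below 19.
Greedy by coverage-per-install cost would pick P3, P5, P6 for 24 — worse than the optimum 19.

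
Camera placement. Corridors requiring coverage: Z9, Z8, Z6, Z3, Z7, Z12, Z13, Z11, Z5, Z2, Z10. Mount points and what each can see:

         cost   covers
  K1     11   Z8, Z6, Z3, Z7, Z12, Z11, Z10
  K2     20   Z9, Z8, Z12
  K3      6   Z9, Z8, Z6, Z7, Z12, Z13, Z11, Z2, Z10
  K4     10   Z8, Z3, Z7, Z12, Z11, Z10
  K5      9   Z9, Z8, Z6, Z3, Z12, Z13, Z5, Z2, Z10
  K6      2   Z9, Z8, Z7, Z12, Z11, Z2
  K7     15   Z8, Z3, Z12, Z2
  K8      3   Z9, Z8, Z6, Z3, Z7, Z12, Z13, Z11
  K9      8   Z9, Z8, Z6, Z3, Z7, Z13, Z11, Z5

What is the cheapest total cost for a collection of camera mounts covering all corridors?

11

K5, K6 cover every corridor at cost 9 + 2 = 11.
Any cover uses at least 2 camera mounts; among all covering selections none totals below 11.
Greedy by coverage-per-cost would pick K6, K8, K5 for 14 — worse than the optimum 11.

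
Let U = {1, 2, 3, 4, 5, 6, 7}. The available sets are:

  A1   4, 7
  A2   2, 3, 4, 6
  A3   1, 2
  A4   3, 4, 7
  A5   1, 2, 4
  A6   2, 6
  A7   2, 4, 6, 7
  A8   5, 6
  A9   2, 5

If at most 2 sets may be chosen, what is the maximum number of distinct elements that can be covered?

5

Choosing A1, A2 covers {2, 3, 4, 6, 7} — 5 elements.
No choice of 2 sets does better; here 1, 5 are left uncovered.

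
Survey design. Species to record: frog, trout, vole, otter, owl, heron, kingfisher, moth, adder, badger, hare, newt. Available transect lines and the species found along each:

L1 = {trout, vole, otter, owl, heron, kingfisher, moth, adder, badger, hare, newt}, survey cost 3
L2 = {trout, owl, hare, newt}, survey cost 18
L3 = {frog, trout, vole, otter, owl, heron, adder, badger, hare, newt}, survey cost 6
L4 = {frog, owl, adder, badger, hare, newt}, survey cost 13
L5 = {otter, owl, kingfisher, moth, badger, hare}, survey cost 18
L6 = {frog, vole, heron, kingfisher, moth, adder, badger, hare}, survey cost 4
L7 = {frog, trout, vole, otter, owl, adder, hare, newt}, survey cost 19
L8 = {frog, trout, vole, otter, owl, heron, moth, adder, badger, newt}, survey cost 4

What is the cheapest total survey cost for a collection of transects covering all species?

7

L1, L6 cover every species at survey cost 3 + 4 = 7.
Any cover uses at least 2 transects; among all covering selections none totals below 7.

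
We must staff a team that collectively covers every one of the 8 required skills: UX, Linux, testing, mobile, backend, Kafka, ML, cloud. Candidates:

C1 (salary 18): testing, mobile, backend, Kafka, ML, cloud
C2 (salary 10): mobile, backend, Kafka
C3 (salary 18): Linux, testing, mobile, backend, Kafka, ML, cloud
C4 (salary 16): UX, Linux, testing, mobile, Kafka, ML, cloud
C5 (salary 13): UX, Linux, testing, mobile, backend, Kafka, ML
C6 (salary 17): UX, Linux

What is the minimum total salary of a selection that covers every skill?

26

C2, C4 cover every skill at salary 10 + 16 = 26.
Any cover uses at least 2 candidates; among all covering selections none totals below 26.
Greedy by coverage-per-salary would pick C5, C4 for 29 — worse than the optimum 26.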